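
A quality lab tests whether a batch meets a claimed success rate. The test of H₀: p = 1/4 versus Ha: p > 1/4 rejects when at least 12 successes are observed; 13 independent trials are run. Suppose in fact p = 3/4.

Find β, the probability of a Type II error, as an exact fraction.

Under the alternative p = 3/4, K ~ Binomial(13, 3/4); β is the probability the test does not reject, P(K < 12).
Equivalently, β = 1 − P(K ≥ 12) = 3662863/4194304.

3662863/4194304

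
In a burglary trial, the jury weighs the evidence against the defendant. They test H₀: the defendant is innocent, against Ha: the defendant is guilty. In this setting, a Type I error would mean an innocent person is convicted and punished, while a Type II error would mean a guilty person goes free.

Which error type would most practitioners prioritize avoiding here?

The Type I consequence (an innocent person is convicted and punished) is more severe than the Type II consequence (a guilty person goes free).

Type I error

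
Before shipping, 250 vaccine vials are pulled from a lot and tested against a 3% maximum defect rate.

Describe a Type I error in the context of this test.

A Type I error would mean concluding that the lot's defect rate exceeds 3% when in fact the lot's defect rate is 3% (within specification).

With the conventional null hypothesis that the lot's defect rate is 3% (within specification):
A Type I error is rejecting H₀ when H₀ is true.
Here that means rejecting the lot and scrapping or reworking it when actually the lot's defect rate is 3% (within specification).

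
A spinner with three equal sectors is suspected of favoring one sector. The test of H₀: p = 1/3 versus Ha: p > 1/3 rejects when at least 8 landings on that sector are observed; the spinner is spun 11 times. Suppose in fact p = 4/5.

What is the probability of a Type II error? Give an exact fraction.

Under the alternative p = 4/5, X ~ Binomial(11, 4/5); β is the probability the test does not reject, P(X < 8).
Summing C(11,j)·(4/5)^j·(1/5)^{11-j} for j = 0..7 gives 12589/78125.

12589/78125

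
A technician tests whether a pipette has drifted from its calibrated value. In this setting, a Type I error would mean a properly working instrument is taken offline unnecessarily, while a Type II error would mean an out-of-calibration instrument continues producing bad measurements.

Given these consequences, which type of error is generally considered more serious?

Type II error

The Type II consequence (an out-of-calibration instrument continues producing bad measurements) is more severe than the Type I consequence (a properly working instrument is taken offline unnecessarily).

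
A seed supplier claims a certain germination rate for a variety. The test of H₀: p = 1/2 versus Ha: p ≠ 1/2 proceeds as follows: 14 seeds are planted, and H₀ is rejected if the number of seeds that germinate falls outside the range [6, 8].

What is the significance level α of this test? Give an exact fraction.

Under H₀, Y ~ Binomial(14, 1/2); α is the probability of landing in either tail, P(Y ≤ 5) + P(Y ≥ 9).
Each tail has probability (1 + 14 + 91 + 364 + 1001 + 2002)/16384; doubling gives α = 6946/16384 = 3473/8192.

3473/8192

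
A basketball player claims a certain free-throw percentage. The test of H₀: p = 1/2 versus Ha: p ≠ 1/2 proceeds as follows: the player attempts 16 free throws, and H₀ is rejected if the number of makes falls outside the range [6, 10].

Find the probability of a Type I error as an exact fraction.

The significance level is the null-hypothesis probability of the rejection region {≤5} ∪ {≥11}.
The two tails are symmetric, so α = 2·(1 + 16 + 120 + 560 + 1820 + 4368)/2^16 = 13770/65536 = 6885/32768.

6885/32768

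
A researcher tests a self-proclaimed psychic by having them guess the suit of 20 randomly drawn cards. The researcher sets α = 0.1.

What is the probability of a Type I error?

0.1

The significance level α is, by definition, the probability of a Type I error — P(reject H₀ | H₀ true).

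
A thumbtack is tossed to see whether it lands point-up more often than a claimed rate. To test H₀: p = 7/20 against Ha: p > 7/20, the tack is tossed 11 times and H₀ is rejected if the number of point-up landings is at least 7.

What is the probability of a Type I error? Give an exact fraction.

1026922708651/20480000000000

The Type I error probability is α = P(Y ≥ 7) computed under H₀, where Y ~ Binomial(11, 7/20).
P(Y ≥ 7) = Σ_{j=7}^{11} C(11,j)·(7/20)^j·(13/20)^{11-j} = 1026922708651/20480000000000.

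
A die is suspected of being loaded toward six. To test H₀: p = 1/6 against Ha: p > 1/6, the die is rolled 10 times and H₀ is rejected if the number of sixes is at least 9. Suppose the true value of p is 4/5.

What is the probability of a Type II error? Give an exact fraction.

Under the alternative p = 4/5, S ~ Binomial(10, 4/5); β is the probability the test does not reject, P(S < 9).
Equivalently, β = 1 − P(S ≥ 9) = 6095609/9765625.

6095609/9765625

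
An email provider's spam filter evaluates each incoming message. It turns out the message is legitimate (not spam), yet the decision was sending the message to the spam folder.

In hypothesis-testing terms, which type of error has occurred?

The null hypothesis here is that the message is legitimate (not spam).
'Sending the message to the spam folder' corresponds to rejecting H₀.
H₀ was rejected but H₀ is true — a Type I error (false positive).

Type I error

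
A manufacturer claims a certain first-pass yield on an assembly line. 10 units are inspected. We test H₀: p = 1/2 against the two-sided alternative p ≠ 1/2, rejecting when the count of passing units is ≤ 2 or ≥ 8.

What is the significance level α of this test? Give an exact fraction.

7/64

Under H₀, Y ~ Binomial(10, 1/2); α is the probability of landing in either tail, P(Y ≤ 2) + P(Y ≥ 8).
Each tail has probability (1 + 10 + 45)/1024; doubling gives α = 112/1024 = 7/64.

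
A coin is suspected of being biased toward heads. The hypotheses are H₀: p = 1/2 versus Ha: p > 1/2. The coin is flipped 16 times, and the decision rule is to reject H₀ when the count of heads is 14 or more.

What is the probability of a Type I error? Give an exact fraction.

Under H₀, S ~ Binomial(16, 1/2), and α = P(S ≥ 14).
Summing the upper tail: (120 + 16 + 1) / 2^16 = 137/65536.

137/65536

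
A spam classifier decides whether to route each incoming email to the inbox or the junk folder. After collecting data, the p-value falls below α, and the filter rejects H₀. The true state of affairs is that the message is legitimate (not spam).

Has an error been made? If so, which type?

Type I error

The conventional null hypothesis here is that the message is legitimate (not spam).
H₀ was rejected, but H₀ is actually true.
Rejecting a true null hypothesis is a Type I error (false positive).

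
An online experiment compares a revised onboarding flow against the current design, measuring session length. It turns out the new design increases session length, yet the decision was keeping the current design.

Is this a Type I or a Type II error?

Type II error

The null hypothesis here is that the new design has no effect on session length.
'Keeping the current design' corresponds to failing to reject H₀.
H₀ was not rejected but H₀ is false — a Type II error (false negative).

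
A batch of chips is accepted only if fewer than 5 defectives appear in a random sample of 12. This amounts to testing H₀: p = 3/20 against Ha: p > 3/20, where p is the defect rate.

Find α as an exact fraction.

The significance level is the probability, assuming p = 3/20, of seeing 5 or more defectives in 12 draws.
Via the complement, α = 1 − Σ_{j=0}^{4} C(12,j)(3/20)^j(17/20)^{12-j} = 9798413783967/409600000000000.

9798413783967/409600000000000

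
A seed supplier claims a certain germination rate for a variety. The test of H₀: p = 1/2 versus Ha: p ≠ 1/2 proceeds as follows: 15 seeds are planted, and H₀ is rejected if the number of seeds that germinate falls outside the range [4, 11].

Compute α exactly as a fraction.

α = P(X ≤ 3 or X ≥ 12 | p = 1/2), X ~ Binomial(15, 1/2).
Each tail has probability (1 + 15 + 105 + 455)/32768; doubling gives α = 1152/32768 = 9/256.

9/256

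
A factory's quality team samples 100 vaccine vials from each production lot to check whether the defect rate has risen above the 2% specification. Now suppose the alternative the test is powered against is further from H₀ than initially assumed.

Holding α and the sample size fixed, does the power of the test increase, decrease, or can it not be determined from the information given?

It increases.

A larger true effect moves the Ha sampling distribution further from the H₀ critical value, making rejection more likely when Ha is true.
Since power = 1 − β and β decreases, power increases.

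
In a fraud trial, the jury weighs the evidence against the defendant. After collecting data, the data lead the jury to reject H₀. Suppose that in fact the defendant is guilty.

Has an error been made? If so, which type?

Neither — the decision is correct.

The conventional null hypothesis here is that the defendant is innocent.
The test rejected a false H₀ — the decision matches the true state.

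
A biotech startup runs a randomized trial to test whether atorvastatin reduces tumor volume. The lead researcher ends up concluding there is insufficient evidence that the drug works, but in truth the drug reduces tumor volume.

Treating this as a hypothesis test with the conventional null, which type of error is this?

Type II error

The null hypothesis here is that the drug has no effect on tumor volume.
'Concluding there is insufficient evidence that the drug works' corresponds to failing to reject H₀.
H₀ was not rejected but H₀ is false — a Type II error (false negative).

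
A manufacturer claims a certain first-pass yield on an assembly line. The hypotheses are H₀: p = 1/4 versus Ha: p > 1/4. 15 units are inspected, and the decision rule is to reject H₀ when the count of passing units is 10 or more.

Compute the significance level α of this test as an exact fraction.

426785/536870912

The Type I error probability is α = P(Y ≥ 10) computed under H₀, where Y ~ Binomial(15, 1/4).
Summing C(15,j)(1/4)^j(3/4)^{15−j} for j = 10,…,15 gives 426785/536870912.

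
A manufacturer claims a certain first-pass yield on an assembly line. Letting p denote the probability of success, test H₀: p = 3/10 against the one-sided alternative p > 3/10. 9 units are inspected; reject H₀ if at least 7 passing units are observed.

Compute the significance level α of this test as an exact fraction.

2145447/500000000

Under H₀, X ~ Binomial(9, 3/10), and α = P(X ≥ 7).
Summing C(9,j)(3/10)^j(7/10)^{9−j} for j = 7,…,9 gives 2145447/500000000.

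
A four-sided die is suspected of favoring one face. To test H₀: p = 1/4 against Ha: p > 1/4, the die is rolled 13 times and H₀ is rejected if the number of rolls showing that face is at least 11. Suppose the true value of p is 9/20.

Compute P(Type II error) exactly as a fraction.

A Type II error is failing to reject when Ha holds: with p = 9/20, β = P(X ≤ 10).
Adding the binomial probabilities P(X=0)+…+P(X=10) at p = 9/20 gives 40790448134932573/40960000000000000.

40790448134932573/40960000000000000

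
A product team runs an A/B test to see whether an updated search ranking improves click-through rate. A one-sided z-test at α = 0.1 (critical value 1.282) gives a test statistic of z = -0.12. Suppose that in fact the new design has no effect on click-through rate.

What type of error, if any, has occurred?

The conventional null hypothesis is that the new design has no effect on click-through rate.
Since z = -0.12 ≤ z* = 1.282, H₀ is not rejected.
H₀ is true (actually the new design has no effect on click-through rate).
The decision matches the true state — no error.

No error — this is a correct decision.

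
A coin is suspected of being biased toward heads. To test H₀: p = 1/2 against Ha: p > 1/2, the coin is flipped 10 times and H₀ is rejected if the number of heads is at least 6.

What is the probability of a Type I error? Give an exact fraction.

193/512

Under H₀, K ~ Binomial(10, 1/2), and α = P(K ≥ 6).
That's C(10,6) + C(10,7) + C(10,8) + C(10,9) + C(10,10) over 2^10, i.e. (210 + 120 + 45 + 10 + 1)/1024 = 386/1024 = 193/512.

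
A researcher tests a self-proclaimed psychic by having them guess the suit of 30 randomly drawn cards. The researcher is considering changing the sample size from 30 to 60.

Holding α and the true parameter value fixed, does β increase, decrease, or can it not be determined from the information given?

It decreases.

A larger sample reduces the standard error, pulling the sampling distribution under Ha further from the non-rejection region.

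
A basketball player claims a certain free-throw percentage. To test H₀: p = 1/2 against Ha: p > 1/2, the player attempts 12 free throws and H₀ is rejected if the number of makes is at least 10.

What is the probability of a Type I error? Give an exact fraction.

79/4096

Under H₀, K ~ Binomial(12, 1/2), and α = P(K ≥ 10).
Summing the upper tail: (66 + 12 + 1) / 2^12 = 79/4096.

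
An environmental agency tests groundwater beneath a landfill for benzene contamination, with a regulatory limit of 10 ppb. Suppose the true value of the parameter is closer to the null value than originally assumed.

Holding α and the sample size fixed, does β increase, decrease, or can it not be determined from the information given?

A smaller departure from H₀ means the test statistic under Ha is distributed closer to where it would be under H₀; rejection becomes less likely.

It increases.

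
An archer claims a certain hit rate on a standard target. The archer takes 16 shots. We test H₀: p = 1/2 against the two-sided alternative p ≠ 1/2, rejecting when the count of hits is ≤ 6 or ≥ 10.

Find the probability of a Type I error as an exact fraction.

14893/32768

Under H₀, X ~ Binomial(16, 1/2); α is the probability of landing in either tail, P(X ≤ 6) + P(X ≥ 10).
The two tails are symmetric, so α = 2·(1 + 16 + 120 + 560 + 1820 + 4368 + 8008)/2^16 = 29786/65536 = 14893/32768.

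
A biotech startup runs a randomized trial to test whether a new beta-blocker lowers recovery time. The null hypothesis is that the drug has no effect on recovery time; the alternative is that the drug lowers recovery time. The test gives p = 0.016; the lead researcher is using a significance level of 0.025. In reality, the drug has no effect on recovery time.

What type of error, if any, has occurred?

Type I error

Since p = 0.016 < α = 0.025, H₀ is rejected.
H₀ is true (actually the drug has no effect on recovery time).
Rejecting a true H₀ is a Type I error.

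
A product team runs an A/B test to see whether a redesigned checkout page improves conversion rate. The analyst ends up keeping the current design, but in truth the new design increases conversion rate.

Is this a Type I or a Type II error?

The null hypothesis here is that the new design has no effect on conversion rate.
'Keeping the current design' corresponds to failing to reject H₀.
H₀ was not rejected but H₀ is false — a Type II error (false negative).

Type II error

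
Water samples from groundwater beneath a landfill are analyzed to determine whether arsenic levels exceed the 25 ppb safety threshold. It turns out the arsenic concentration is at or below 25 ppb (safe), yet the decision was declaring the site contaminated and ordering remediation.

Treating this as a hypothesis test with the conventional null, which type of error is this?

The null hypothesis here is that the arsenic concentration is at or below 25 ppb (safe).
'Declaring the site contaminated and ordering remediation' corresponds to rejecting H₀.
H₀ was rejected but H₀ is true — a Type I error (false positive).

Type I error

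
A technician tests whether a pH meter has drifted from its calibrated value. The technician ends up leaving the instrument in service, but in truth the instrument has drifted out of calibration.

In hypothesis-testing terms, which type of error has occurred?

The null hypothesis here is that the instrument is correctly calibrated.
'Leaving the instrument in service' corresponds to failing to reject H₀.
H₀ was not rejected but H₀ is false — a Type II error (false negative).

Type II error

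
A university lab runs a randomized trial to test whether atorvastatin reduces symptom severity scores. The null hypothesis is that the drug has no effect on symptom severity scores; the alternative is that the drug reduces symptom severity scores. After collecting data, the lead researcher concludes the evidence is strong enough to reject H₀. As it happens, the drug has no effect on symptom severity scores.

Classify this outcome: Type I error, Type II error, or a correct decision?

H₀ was rejected, but H₀ is actually true.
Rejecting a true null hypothesis is a Type I error (false positive).

Type I error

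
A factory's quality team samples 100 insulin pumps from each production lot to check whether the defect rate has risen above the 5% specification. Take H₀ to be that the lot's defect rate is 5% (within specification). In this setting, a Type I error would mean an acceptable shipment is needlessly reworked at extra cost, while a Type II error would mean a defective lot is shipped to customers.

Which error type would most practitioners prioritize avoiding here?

Type II error

The Type II consequence (a defective lot is shipped to customers) is more severe than the Type I consequence (an acceptable shipment is needlessly reworked at extra cost).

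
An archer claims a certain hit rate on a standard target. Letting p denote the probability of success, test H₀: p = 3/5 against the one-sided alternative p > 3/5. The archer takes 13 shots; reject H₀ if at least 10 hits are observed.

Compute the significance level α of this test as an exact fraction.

Under H₀, S ~ Binomial(13, 3/5), and α = P(S ≥ 10).
Adding the binomial terms for j = 10 through 13 with p = 3/5 yields 41157153/244140625.

41157153/244140625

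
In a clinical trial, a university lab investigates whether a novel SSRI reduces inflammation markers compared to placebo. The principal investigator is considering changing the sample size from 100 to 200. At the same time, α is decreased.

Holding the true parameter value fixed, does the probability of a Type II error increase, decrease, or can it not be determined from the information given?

Cannot be determined from the information given.

The first change alone would make β decrease; the second alone would make β increase. Which effect dominates depends on the magnitudes, which are not given.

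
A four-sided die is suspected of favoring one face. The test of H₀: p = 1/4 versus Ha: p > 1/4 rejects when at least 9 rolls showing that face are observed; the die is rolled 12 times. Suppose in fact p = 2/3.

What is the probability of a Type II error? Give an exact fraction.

A Type II error is failing to reject when Ha holds: with p = 2/3, β = P(S ≤ 8).
Summing C(12,j)·(2/3)^j·(1/3)^{12-j} for j = 0..8 gives 107515/177147.

107515/177147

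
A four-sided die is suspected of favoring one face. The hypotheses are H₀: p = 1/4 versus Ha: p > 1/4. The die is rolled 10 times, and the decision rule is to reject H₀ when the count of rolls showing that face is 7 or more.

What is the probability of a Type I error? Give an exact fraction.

α = P(reject H₀ | H₀ true) = P(S ≥ 7 | p = 1/4), with S ~ Binomial(10, 1/4).
Adding the binomial terms for j = 7 through 10 with p = 1/4 yields 919/262144.

919/262144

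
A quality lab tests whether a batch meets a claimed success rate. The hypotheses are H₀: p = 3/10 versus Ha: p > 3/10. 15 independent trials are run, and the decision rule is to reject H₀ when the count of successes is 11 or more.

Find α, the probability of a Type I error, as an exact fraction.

α = P(reject H₀ | H₀ true) = P(X ≥ 11 | p = 3/10), with X ~ Binomial(15, 3/10).
Adding the binomial terms for j = 11 through 15 with p = 3/10 yields 672234069807/1000000000000000.

672234069807/1000000000000000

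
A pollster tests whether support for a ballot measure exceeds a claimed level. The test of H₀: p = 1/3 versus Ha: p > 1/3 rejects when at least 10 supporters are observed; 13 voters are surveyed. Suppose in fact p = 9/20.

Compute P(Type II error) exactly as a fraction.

501584974994213/512000000000000

A Type II error is failing to reject when Ha holds: with p = 9/20, β = P(Y ≤ 9).
Equivalently, β = 1 − P(Y ≥ 10) = 501584974994213/512000000000000.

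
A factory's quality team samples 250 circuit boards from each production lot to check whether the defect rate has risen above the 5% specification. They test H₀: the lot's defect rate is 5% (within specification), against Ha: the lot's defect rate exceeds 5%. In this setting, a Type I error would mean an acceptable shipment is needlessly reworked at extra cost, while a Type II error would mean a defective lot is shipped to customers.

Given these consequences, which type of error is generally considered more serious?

The Type II consequence (a defective lot is shipped to customers) is more severe than the Type I consequence (an acceptable shipment is needlessly reworked at extra cost).

Type II error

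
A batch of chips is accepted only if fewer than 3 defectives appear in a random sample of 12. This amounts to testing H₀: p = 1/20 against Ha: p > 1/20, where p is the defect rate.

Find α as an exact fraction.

16030320228069/819200000000000

α = P(reject H₀ | H₀ true) = P(Y ≥ 3 | p = 1/20), Y ~ Binomial(12, 1/20).
α = 1 − P(Y ≤ 2) = 1 − 803169679771931/819200000000000 = 16030320228069/819200000000000.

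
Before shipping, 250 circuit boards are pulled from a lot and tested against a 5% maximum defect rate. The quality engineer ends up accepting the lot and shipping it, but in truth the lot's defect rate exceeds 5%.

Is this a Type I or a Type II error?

The null hypothesis here is that the lot's defect rate is 5% (within specification).
'Accepting the lot and shipping it' corresponds to failing to reject H₀.
H₀ was not rejected but H₀ is false — a Type II error (false negative).

Type II error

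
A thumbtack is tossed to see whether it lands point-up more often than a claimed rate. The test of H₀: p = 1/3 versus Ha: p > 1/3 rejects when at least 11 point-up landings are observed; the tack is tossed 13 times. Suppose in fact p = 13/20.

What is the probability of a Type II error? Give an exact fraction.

36323681060626281/40960000000000000

β = P(fail to reject H₀ | Ha true) = P(K ≤ 10 | p = 13/20), K ~ Binomial(13, 13/20).
Equivalently, β = 1 − P(K ≥ 11) = 36323681060626281/40960000000000000.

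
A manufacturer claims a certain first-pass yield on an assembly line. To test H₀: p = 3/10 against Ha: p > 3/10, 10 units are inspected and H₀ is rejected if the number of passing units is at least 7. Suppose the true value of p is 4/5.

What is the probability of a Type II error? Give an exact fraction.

1180409/9765625

Under the alternative p = 4/5, Y ~ Binomial(10, 4/5); β is the probability the test does not reject, P(Y < 7).
Equivalently, β = 1 − P(Y ≥ 7) = 1180409/9765625.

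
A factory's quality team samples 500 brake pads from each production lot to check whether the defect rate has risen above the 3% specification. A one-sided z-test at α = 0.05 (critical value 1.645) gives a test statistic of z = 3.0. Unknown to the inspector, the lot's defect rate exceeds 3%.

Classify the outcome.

Neither — the decision is correct.

The conventional null hypothesis is that the lot's defect rate is 3% (within specification).
Since z = 3.0 > z* = 1.645, H₀ is rejected.
H₀ is false (actually the lot's defect rate exceeds 3%).
The decision matches the true state — no error.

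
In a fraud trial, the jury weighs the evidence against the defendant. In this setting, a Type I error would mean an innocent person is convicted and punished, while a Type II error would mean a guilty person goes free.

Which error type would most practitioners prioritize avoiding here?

Type I error

The Type I consequence (an innocent person is convicted and punished) is more severe than the Type II consequence (a guilty person goes free).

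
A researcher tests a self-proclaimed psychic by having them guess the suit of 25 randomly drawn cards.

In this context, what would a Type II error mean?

A Type II error would mean concluding that the subject is guessing at random (p = 1/4) (or at least failing to establish that the subject performs better than chance) when in fact the subject performs better than chance.

With the conventional null hypothesis that the subject is guessing at random (p = 1/4):
A Type II error is failing to reject H₀ when H₀ is false.
Here that means concluding there is no evidence of ability when actually the subject performs better than chance.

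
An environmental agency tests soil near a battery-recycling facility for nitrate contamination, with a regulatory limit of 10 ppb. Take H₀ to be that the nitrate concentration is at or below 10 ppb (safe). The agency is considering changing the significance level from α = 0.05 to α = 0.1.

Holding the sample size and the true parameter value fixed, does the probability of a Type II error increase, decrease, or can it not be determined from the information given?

It decreases.

A larger α widens the rejection region, so when the alternative is true more outcomes lead to rejection — failing to reject becomes less likely.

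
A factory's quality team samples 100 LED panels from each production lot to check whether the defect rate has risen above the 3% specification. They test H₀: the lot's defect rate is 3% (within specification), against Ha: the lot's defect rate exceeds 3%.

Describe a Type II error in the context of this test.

A Type II error would mean concluding that the lot's defect rate is 3% (within specification) (or at least failing to establish that the lot's defect rate exceeds 3%) when in fact the lot's defect rate exceeds 3%.

A Type II error is failing to reject H₀ when H₀ is false.
Here that means accepting the lot and shipping it when actually the lot's defect rate exceeds 3%.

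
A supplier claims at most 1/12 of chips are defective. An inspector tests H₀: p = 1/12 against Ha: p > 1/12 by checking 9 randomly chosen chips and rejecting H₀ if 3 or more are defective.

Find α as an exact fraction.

The significance level is the probability, assuming p = 1/12, of seeing 3 or more defectives in 9 draws.
Via the complement, α = 1 − Σ_{j=0}^{2} C(9,j)(1/12)^j(11/12)^{9-j} = 668221/20155392.

668221/20155392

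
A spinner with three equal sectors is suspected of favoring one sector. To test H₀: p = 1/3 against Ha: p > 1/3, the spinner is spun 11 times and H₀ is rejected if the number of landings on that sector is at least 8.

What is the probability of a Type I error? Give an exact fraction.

521/59049

α = P(reject H₀ | H₀ true) = P(K ≥ 8 | p = 1/3), with K ~ Binomial(11, 1/3).
P(K ≥ 8) = Σ_{j=8}^{11} C(11,j)·(1/3)^j·(2/3)^{11-j} = 521/59049.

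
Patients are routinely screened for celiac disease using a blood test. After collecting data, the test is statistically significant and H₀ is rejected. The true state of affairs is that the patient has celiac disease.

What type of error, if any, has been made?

No error (correct decision).

The conventional null hypothesis here is that the patient does not have celiac disease.
The test rejected a false H₀ — the decision matches the true state.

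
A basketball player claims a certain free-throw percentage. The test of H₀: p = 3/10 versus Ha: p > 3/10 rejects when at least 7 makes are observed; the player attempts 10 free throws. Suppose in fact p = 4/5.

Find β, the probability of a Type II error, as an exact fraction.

1180409/9765625

β = P(fail to reject H₀ | Ha true) = P(K ≤ 6 | p = 4/5), K ~ Binomial(10, 4/5).
Summing C(10,j)·(4/5)^j·(1/5)^{10-j} for j = 0..6 gives 1180409/9765625.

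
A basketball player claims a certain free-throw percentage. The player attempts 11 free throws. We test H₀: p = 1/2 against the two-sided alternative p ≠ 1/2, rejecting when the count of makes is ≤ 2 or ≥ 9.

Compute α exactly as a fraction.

α = P(X ≤ 2 or X ≥ 9 | p = 1/2), X ~ Binomial(11, 1/2).
Each tail has probability (1 + 11 + 55)/2048; doubling gives α = 134/2048 = 67/1024.

67/1024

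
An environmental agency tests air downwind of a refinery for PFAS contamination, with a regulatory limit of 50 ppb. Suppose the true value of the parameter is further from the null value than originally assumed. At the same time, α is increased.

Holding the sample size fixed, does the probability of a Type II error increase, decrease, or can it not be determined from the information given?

A larger true effect moves the Ha sampling distribution further from the H₀ critical value, making rejection more likely when Ha is true. A larger α widens the rejection region, so when the alternative is true more outcomes lead to rejection — failing to reject becomes less likely. Both changes push β in the same direction.

It decreases.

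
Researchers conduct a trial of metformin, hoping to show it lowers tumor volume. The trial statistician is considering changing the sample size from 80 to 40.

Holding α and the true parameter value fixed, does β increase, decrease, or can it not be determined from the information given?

Reducing n widens both sampling distributions, so the test has less ability to distinguish Ha from H₀.

It increases.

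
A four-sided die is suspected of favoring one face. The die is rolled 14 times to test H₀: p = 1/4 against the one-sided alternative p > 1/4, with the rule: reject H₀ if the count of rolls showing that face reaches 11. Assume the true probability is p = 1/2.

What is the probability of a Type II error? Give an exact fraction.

β = P(fail to reject H₀ | Ha true) = P(S ≤ 10 | p = 1/2), S ~ Binomial(14, 1/2).
Equivalently, β = 1 − P(S ≥ 11) = 7957/8192.

7957/8192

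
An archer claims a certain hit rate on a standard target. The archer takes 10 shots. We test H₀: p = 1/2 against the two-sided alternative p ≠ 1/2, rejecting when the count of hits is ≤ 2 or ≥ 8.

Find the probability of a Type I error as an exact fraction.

7/64

Under H₀, Y ~ Binomial(10, 1/2); α is the probability of landing in either tail, P(Y ≤ 2) + P(Y ≥ 8).
The two tails are symmetric, so α = 2·(1 + 10 + 45)/2^10 = 112/1024 = 7/64.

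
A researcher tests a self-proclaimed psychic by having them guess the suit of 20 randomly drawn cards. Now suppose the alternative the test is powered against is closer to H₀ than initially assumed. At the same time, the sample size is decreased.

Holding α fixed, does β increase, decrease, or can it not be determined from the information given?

It increases.

When the true parameter is near the null value, the test has a harder time distinguishing Ha from H₀. Reducing n widens both sampling distributions, so the test has less ability to distinguish Ha from H₀. Both changes push β in the same direction.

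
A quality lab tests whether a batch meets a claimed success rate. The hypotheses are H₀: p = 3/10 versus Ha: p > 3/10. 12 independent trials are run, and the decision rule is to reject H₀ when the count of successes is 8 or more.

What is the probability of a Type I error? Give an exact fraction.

Under H₀, K ~ Binomial(12, 3/10), and α = P(K ≥ 8).
P(K ≥ 8) = Σ_{j=8}^{12} C(12,j)·(3/10)^j·(7/10)^{12-j} = 948937113/100000000000.

948937113/100000000000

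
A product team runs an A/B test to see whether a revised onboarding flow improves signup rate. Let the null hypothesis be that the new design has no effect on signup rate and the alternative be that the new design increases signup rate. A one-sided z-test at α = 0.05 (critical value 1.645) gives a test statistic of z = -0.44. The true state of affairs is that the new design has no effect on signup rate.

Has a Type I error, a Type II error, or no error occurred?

Since z = -0.44 ≤ z* = 1.645, H₀ is not rejected.
H₀ is true (actually the new design has no effect on signup rate).
The decision matches the true state — no error.

No error — this is a correct decision.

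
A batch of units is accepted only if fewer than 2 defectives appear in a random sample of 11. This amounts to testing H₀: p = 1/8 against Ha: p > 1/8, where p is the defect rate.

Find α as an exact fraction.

The significance level is the probability, assuming p = 1/8, of seeing 2 or more defectives in 11 draws.
Computing the lower-tail complement: 1 − 2542277241/4294967296 = 1752690055/4294967296.

1752690055/4294967296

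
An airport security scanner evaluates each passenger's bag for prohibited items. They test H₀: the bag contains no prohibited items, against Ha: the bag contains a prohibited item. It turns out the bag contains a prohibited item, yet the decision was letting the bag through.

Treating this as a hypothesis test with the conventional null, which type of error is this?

Type II error

'Letting the bag through' corresponds to failing to reject H₀.
H₀ was not rejected but H₀ is false — a Type II error (false negative).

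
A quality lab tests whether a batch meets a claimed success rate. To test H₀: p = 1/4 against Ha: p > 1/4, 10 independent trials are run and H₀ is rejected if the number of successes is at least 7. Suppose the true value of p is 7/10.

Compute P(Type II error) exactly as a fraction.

218993301/625000000

Under the alternative p = 7/10, S ~ Binomial(10, 7/10); β is the probability the test does not reject, P(S < 7).
Equivalently, β = 1 − P(S ≥ 7) = 218993301/625000000.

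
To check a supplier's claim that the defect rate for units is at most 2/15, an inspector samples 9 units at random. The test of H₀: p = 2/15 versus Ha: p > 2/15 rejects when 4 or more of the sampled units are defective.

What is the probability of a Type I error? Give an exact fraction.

Under H₀, K ~ Binomial(9, 2/15); the Type I error rate is P(K ≥ 4).
Computing the lower-tail complement: 1 − 37567054447/38443359375 = 876304928/38443359375.

876304928/38443359375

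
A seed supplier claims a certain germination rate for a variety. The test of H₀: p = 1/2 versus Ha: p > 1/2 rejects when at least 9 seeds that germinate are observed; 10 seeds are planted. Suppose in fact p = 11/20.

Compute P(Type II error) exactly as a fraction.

10001847283209/10240000000000

Under the alternative p = 11/20, Y ~ Binomial(10, 11/20); β is the probability the test does not reject, P(Y < 9).
Equivalently, β = 1 − P(Y ≥ 9) = 10001847283209/10240000000000.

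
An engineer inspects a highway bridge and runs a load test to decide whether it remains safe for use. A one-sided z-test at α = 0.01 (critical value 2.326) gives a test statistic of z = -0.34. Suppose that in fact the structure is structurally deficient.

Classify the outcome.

The conventional null hypothesis is that the structure meets the required load capacity (safe).
Since z = -0.34 ≤ z* = 2.326, H₀ is not rejected.
H₀ is false (actually the structure is structurally deficient).
Failing to reject a false H₀ is a Type II error.

Type II error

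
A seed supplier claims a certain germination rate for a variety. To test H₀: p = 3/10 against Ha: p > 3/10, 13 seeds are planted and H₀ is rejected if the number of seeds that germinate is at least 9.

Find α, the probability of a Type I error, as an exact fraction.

Under H₀, X ~ Binomial(13, 3/10), and α = P(X ≥ 9).
Summing C(13,j)(3/10)^j(7/10)^{13−j} for j = 9,…,13 gives 8061940287/2000000000000.

8061940287/2000000000000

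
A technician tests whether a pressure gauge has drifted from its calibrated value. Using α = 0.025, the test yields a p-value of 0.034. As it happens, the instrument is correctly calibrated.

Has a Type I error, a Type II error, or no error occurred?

The conventional null hypothesis is that the instrument is correctly calibrated.
Since p = 0.034 ≥ α = 0.025, H₀ is not rejected.
H₀ is true (actually the instrument is correctly calibrated).
The decision matches the true state — no error.

No error — this is a correct decision.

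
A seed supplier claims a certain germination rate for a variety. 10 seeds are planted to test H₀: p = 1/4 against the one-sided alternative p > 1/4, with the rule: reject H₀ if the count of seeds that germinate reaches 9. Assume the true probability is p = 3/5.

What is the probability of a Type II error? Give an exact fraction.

Under the alternative p = 3/5, Y ~ Binomial(10, 3/5); β is the probability the test does not reject, P(Y < 9).
Equivalently, β = 1 − P(Y ≥ 9) = 9312916/9765625.

9312916/9765625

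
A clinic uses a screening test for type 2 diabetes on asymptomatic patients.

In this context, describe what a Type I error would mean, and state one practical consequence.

With the conventional null hypothesis that the patient does not have type 2 diabetes:
A Type I error is rejecting H₀ when H₀ is true.
Here that means flagging the patient as positive and ordering follow-up testing when actually the patient does not have type 2 diabetes.

A Type I error would mean concluding that the patient has type 2 diabetes when in fact the patient does not have type 2 diabetes. Consequence: a healthy patient undergoes unnecessary, possibly invasive follow-up procedures.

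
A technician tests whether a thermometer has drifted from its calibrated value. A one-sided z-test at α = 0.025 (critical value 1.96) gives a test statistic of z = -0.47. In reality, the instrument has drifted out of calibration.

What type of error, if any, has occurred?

Type II error

The conventional null hypothesis is that the instrument is correctly calibrated.
Since z = -0.47 ≤ z* = 1.96, H₀ is not rejected.
H₀ is false (actually the instrument has drifted out of calibration).
Failing to reject a false H₀ is a Type II error.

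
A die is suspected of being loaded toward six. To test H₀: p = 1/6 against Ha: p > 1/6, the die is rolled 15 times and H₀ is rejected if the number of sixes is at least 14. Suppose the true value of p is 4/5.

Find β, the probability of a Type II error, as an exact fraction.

25417304461/30517578125

Under the alternative p = 4/5, Y ~ Binomial(15, 4/5); β is the probability the test does not reject, P(Y < 14).
Adding the binomial probabilities P(Y=0)+…+P(Y=13) at p = 4/5 gives 25417304461/30517578125.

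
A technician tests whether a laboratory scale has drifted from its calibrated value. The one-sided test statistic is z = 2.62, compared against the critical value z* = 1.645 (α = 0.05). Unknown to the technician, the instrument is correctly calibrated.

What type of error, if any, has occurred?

Type I error

The conventional null hypothesis is that the instrument is correctly calibrated.
Since z = 2.62 > z* = 1.645, H₀ is rejected.
H₀ is true (actually the instrument is correctly calibrated).
Rejecting a true H₀ is a Type I error.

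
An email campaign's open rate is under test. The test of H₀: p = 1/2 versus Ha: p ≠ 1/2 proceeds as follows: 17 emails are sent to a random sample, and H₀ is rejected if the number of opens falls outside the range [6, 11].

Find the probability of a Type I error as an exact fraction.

4701/32768

Under H₀, S ~ Binomial(17, 1/2); α is the probability of landing in either tail, P(S ≤ 5) + P(S ≥ 12).
Each tail has probability (1 + 17 + 136 + 680 + 2380 + 6188)/131072; doubling gives α = 18804/131072 = 4701/32768.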